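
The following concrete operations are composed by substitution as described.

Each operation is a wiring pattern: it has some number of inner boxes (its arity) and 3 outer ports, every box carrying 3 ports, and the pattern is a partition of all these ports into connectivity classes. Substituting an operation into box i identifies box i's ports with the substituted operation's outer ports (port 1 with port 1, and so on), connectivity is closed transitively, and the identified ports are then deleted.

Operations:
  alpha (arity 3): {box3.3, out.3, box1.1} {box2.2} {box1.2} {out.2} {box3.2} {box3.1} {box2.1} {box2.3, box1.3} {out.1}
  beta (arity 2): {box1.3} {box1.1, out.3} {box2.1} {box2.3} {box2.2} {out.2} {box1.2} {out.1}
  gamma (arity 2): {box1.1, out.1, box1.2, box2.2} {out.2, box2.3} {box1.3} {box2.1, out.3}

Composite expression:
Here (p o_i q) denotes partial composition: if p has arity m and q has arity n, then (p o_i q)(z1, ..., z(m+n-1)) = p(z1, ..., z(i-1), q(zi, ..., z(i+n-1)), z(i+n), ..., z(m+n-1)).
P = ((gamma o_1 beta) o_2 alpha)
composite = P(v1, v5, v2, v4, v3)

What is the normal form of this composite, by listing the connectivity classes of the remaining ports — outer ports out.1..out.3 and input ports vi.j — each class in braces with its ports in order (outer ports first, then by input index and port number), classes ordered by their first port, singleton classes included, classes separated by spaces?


Substituting into gamma glues patterns; closure does the rest.
stage alpha: inputs (v5, v2, v4), connectivity {out.1} {out.2} {out.3, v4.3, v5.1} {v2.1} {v2.2} {v2.3, v5.3} {v4.1} {v4.2} {v5.2}, out.j its boundary
stage beta: inputs (v1, v5, v2, v4), connectivity {out.1} {out.2} {out.3, v1.1} {v1.2} {v1.3} {v2.1} {v2.2} {v2.3, v5.3} {v4.1} {v4.2} {v4.3, v5.1} {v5.2}, out.j its boundary
stage gamma: inputs (v1, v5, v2, v4, v3), connectivity {out.1, v3.2} {out.2, v3.3} {out.3, v3.1} {v1.1} {v1.2} {v1.3} {v2.1} {v2.2} {v2.3, v5.3} {v4.1} {v4.2} {v4.3, v5.1} {v5.2}, out.j its boundary

{out.1, v3.2} {out.2, v3.3} {out.3, v3.1} {v1.1} {v1.2} {v1.3} {v2.1} {v2.2} {v2.3, v5.3} {v4.1} {v4.2} {v4.3, v5.1} {v5.2}


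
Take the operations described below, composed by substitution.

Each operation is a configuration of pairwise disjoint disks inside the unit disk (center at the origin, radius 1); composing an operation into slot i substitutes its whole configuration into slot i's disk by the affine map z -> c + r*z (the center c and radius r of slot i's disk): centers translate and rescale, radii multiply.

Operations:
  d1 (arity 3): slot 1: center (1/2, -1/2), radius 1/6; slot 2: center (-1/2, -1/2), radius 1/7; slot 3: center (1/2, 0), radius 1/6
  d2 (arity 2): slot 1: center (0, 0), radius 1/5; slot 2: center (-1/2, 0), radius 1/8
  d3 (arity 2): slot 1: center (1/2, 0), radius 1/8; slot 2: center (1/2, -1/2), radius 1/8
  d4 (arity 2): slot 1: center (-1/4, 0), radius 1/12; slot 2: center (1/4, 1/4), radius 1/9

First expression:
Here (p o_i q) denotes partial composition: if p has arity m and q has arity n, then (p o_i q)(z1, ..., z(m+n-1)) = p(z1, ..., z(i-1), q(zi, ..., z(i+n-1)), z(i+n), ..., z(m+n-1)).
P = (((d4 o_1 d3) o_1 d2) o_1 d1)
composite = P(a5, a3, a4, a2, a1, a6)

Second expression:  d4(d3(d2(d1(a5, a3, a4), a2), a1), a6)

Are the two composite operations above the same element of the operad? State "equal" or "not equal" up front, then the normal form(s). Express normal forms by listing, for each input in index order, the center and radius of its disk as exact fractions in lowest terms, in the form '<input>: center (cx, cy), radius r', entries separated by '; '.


The first expression, normalized: a1: center (-5/24, -1/24), radius 1/96; a2: center (-41/192, 0), radius 1/768; a3: center (-67/320, -1/960), radius 1/3360; a4: center (-199/960, 0), radius 1/2880; a5: center (-199/960, -1/960), radius 1/2880; a6: center (1/4, 1/4), radius 1/9
The second expression, normalized: a1: center (-5/24, -1/24), radius 1/96; a2: center (-41/192, 0), radius 1/768; a3: center (-67/320, -1/960), radius 1/3360; a4: center (-199/960, 0), radius 1/2880; a5: center (-199/960, -1/960), radius 1/2880; a6: center (1/4, 1/4), radius 1/9
Both agree, so they are equal.

equal — both sides give a1: center (-5/24, -1/24), radius 1/96; a2: center (-41/192, 0), radius 1/768; a3: center (-67/320, -1/960), radius 1/3360; a4: center (-199/960, 0), radius 1/2880; a5: center (-199/960, -1/960), radius 1/2880; a6: center (1/4, 1/4), radius 1/9


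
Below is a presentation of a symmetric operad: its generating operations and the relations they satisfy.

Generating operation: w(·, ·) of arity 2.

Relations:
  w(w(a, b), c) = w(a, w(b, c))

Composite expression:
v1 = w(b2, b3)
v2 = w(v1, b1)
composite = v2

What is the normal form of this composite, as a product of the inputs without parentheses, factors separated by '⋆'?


b2 ⋆ b3 ⋆ b1

Every regrouping of w is equal, so read the b-inputs in written order.
w(b2, b3) reduces to b2 ⋆ b3
w(w(b2, b3), b1) reduces to b2 ⋆ b3 ⋆ b1


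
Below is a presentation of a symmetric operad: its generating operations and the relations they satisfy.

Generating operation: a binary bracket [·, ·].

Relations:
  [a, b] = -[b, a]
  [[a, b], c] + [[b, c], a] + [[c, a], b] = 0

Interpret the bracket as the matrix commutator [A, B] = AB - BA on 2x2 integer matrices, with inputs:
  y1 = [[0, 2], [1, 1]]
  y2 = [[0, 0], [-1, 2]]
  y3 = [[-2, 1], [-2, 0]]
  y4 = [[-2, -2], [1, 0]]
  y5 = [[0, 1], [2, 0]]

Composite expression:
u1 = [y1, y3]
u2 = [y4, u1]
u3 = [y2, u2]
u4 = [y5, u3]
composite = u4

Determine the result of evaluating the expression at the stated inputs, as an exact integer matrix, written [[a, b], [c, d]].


[y1, y3] = [[-5, 3], [-4, 5]]
[y4, [y1, y3]] = [[5, -26], [-18, -5]]
[y2, [y4, [y1, y3]]] = [[-26, 52], [-46, 26]]
[y5, [y2, [y4, [y1, y3]]]] = [[-150, 52], [-104, 150]]

[[-150, 52], [-104, 150]]


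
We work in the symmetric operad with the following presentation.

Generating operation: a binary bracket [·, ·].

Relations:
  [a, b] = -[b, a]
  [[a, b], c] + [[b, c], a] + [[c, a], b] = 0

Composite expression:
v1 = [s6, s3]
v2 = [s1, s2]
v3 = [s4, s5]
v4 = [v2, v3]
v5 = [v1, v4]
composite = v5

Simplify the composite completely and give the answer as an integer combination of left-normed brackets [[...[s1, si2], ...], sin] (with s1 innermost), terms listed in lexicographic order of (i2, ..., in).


[[[[[s1, s2], s4], s5], s3], s6] - [[[[[s1, s2], s4], s5], s6], s3] - [[[[[s1, s2], s5], s4], s3], s6] + [[[[[s1, s2], s5], s4], s6], s3]

A multilinear Lie element is pinned by s1-initial words (s1 innermost).
Composite bracket: [[s6, s3], [[s1, s2], [s4, s5]]]
Applying ab - ba throughout gives 32 signed words (2^5 = 32).
Keep just the words that open with s1:
  sign of s1s2s4s5s3s6 is +1, so it contributes +[[[[[s1, s2], s4], s5], s3], s6]
  sign of s1s2s4s5s6s3 is -1, so it contributes -[[[[[s1, s2], s4], s5], s6], s3]
  sign of s1s2s5s4s3s6 is -1, so it contributes -[[[[[s1, s2], s5], s4], s3], s6]
  sign of s1s2s5s4s6s3 is +1, so it contributes +[[[[[s1, s2], s5], s4], s6], s3]


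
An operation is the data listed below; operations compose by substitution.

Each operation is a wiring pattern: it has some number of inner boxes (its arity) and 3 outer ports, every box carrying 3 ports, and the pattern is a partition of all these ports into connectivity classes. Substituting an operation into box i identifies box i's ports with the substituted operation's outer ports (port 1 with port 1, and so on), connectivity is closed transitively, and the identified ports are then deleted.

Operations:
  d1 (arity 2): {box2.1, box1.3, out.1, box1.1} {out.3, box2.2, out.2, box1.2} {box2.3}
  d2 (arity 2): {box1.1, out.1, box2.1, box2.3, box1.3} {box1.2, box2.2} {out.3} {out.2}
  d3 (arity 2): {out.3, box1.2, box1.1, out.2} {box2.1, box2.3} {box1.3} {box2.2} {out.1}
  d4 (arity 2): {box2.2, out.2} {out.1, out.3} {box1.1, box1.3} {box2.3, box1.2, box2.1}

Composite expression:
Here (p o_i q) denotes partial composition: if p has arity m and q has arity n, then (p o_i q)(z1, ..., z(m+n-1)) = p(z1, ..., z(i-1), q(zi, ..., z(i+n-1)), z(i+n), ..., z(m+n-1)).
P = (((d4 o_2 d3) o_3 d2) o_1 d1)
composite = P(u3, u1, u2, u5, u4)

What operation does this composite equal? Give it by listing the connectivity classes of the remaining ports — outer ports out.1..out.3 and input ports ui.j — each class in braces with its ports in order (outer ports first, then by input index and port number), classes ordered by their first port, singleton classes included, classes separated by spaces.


Reachability decides: close wires over d4-identified ports.
the subtree at d1 composes to {out.1, u1.1, u3.1, u3.3} {out.2, out.3, u1.2, u3.2} {u1.3} on (u3, u1); out.j = own outer ports
the subtree at d2 composes to {out.1, u4.1, u4.3, u5.1, u5.3} {out.2} {out.3} {u4.2, u5.2} on (u5, u4); out.j = own outer ports
the subtree at d3 composes to {out.1} {out.2, out.3, u2.1, u2.2} {u2.3} {u4.1, u4.3, u5.1, u5.3} {u4.2, u5.2} on (u2, u5, u4); out.j = own outer ports
the subtree at d4 composes to {out.1, out.3} {out.2, u1.1, u1.2, u2.1, u2.2, u3.1, u3.2, u3.3} {u1.3} {u2.3} {u4.1, u4.3, u5.1, u5.3} {u4.2, u5.2} on (u3, u1, u2, u5, u4); out.j = own outer ports

{out.1, out.3} {out.2, u1.1, u1.2, u2.1, u2.2, u3.1, u3.2, u3.3} {u1.3} {u2.3} {u4.1, u4.3, u5.1, u5.3} {u4.2, u5.2}


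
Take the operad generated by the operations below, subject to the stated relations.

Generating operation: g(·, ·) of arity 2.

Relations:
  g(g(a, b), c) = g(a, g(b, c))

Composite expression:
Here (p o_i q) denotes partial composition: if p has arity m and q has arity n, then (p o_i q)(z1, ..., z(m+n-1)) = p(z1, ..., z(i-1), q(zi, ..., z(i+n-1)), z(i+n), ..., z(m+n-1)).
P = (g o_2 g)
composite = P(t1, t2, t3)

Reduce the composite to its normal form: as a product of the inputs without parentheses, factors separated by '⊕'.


t1 ⊕ t2 ⊕ t3

The g-tree's shape is irrelevant; the t-reading-order decides.
g(t2, t3) reduces to t2 ⊕ t3
g(t1, g(t2, t3)) reduces to t1 ⊕ t2 ⊕ t3


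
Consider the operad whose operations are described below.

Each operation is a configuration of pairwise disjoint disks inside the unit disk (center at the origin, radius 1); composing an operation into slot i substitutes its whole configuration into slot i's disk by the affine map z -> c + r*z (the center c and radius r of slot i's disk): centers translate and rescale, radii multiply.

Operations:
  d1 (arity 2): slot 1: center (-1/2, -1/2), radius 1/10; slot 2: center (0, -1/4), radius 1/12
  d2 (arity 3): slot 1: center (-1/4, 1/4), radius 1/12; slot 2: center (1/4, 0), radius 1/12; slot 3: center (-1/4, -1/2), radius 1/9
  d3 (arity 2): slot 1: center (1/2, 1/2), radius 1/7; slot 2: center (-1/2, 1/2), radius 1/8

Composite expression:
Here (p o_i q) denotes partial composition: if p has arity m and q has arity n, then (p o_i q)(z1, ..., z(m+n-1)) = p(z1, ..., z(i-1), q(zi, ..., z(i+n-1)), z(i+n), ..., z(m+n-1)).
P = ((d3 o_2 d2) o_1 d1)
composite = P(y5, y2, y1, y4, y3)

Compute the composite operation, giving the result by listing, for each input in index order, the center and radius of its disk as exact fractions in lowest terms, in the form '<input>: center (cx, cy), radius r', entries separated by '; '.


y1: center (-17/32, 17/32), radius 1/96; y2: center (1/2, 13/28), radius 1/84; y3: center (-17/32, 7/16), radius 1/72; y4: center (-15/32, 1/2), radius 1/96; y5: center (3/7, 3/7), radius 1/70

Follow each y-input down from d3: c' goes to c + r*c', radius to r*r'.
for y5, the 2-step affine chain lands on center (3/7, 3/7), radius 1/70
for y2, the 2-step affine chain lands on center (1/2, 13/28), radius 1/84
for y1, the 2-step affine chain lands on center (-17/32, 17/32), radius 1/96
for y4, the 2-step affine chain lands on center (-15/32, 1/2), radius 1/96
for y3, the 2-step affine chain lands on center (-17/32, 7/16), radius 1/72


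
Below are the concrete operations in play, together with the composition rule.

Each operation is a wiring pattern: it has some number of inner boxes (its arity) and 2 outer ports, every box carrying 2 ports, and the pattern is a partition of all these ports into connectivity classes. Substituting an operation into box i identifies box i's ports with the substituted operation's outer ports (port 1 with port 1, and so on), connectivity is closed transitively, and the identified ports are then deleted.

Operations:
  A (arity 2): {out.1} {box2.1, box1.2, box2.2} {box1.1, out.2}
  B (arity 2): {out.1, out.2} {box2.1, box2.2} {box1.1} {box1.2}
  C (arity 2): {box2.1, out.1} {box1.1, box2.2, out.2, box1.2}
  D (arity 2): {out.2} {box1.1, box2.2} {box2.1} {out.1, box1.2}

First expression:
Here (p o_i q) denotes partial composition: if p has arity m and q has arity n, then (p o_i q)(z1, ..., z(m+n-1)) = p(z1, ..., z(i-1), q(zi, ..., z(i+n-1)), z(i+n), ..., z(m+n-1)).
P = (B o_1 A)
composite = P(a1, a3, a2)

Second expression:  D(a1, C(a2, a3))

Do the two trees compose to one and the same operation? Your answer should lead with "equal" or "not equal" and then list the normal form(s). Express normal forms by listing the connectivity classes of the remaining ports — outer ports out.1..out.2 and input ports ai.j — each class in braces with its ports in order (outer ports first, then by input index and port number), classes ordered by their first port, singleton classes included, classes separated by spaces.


not equal; the first gives {out.1, out.2} {a1.1} {a1.2, a3.1, a3.2} {a2.1, a2.2} and the second {out.1, a1.2} {out.2} {a1.1, a2.1, a2.2, a3.2} {a3.1}

In normal form, the first expression is {out.1, out.2} {a1.1} {a1.2, a3.1, a3.2} {a2.1, a2.2}
In normal form, the second expression is {out.1, a1.2} {out.2} {a1.1, a2.1, a2.2, a3.2} {a3.1}
The forms do not match — not equal.


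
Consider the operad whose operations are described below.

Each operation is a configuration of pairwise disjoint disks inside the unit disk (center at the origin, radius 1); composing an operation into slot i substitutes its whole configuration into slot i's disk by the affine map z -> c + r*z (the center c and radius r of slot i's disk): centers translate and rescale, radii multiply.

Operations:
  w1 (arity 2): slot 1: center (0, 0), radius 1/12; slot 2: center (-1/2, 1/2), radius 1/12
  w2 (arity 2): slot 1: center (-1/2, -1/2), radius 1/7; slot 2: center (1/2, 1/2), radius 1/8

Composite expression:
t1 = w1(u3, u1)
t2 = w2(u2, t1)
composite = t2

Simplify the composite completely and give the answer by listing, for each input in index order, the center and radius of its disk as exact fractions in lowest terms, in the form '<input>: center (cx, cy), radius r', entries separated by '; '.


u1: center (7/16, 9/16), radius 1/96; u2: center (-1/2, -1/2), radius 1/7; u3: center (1/2, 1/2), radius 1/96


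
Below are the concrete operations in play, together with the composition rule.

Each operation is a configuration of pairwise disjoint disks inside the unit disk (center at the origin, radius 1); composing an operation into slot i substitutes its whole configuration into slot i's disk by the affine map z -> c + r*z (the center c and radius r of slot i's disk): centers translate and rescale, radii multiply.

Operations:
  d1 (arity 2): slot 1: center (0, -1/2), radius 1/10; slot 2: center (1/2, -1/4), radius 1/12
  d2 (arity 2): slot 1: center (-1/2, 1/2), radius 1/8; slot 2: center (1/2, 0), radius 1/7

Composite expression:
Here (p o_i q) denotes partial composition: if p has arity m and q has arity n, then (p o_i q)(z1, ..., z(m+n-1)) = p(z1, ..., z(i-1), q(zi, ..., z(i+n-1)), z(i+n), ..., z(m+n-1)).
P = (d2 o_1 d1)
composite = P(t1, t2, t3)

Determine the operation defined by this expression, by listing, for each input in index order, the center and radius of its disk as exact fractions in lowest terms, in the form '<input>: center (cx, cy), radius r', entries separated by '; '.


t1: center (-1/2, 7/16), radius 1/80; t2: center (-7/16, 15/32), radius 1/96; t3: center (1/2, 0), radius 1/7

Affine substitution under d2: radii multiply and t-centers shift.
t1: after 2 affine steps, its disk has center (-1/2, 7/16), radius 1/80
t2: after 2 affine steps, its disk has center (-7/16, 15/32), radius 1/96
t3: after 1 affine step, its disk has center (1/2, 0), radius 1/7


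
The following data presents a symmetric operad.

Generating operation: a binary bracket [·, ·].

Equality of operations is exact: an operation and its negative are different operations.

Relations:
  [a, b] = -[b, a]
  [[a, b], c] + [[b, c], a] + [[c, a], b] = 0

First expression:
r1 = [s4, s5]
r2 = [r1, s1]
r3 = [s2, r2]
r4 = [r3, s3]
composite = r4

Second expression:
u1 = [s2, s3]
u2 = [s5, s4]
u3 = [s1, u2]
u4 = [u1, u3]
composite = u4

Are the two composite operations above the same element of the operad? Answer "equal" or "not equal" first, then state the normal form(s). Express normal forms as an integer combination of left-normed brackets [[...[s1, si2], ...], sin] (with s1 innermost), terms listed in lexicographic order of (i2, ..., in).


not equal; first: [[[[s1, s4], s5], s2], s3] - [[[[s1, s5], s4], s2], s3]; second: [[[[s1, s4], s5], s2], s3] - [[[[s1, s4], s5], s3], s2] - [[[[s1, s5], s4], s2], s3] + [[[[s1, s5], s4], s3], s2]


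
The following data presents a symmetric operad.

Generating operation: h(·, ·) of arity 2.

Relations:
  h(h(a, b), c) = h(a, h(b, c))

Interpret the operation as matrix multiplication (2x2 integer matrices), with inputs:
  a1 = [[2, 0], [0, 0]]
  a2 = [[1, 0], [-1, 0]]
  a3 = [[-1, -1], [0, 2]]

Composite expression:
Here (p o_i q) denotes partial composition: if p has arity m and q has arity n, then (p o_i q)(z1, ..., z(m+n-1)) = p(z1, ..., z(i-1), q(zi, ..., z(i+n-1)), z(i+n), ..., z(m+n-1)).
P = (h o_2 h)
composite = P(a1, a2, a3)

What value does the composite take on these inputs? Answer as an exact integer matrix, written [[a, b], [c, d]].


h(a2, a3) = [[-1, -1], [1, 1]]
h(a1, h(a2, a3)) = [[-2, -2], [0, 0]]

[[-2, -2], [0, 0]]


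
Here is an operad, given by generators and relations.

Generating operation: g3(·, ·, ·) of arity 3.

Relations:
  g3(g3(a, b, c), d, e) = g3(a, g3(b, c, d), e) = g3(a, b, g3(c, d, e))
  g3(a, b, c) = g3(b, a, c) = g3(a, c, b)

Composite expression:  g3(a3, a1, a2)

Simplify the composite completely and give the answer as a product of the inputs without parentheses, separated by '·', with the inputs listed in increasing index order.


a1 · a2 · a3

Key point: g3 commutes, so take the a-inputs in any fixed order.
g3(a3, a1, a2) linearizes to a3 · a1 · a2
reordering the factors by index: a1 · a2 · a3


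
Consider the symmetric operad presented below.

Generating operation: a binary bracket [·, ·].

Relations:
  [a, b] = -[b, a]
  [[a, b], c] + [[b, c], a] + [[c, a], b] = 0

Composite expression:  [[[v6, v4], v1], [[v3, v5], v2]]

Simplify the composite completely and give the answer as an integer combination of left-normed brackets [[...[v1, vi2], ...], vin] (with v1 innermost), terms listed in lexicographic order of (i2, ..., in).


-[[[[[v1, v4], v6], v2], v3], v5] + [[[[[v1, v4], v6], v2], v5], v3] + [[[[[v1, v4], v6], v3], v5], v2] - [[[[[v1, v4], v6], v5], v3], v2] + [[[[[v1, v6], v4], v2], v3], v5] - [[[[[v1, v6], v4], v2], v5], v3] - [[[[[v1, v6], v4], v3], v5], v2] + [[[[[v1, v6], v4], v5], v3], v2]

A multilinear Lie element is pinned by v1-initial words (v1 innermost).
Composite bracket: [[[v6, v4], v1], [[v3, v5], v2]]
Expanding via [a, b] = ab - ba: 32 signed words (2^5 = 32).
Keep just the words that open with v1:
  the word v1v4v6v2v3v5 carries sign -1 and contributes -[[[[[v1, v4], v6], v2], v3], v5]
  the word v1v4v6v2v5v3 carries sign +1 and contributes +[[[[[v1, v4], v6], v2], v5], v3]
  the word v1v4v6v3v5v2 carries sign +1 and contributes +[[[[[v1, v4], v6], v3], v5], v2]
  the word v1v4v6v5v3v2 carries sign -1 and contributes -[[[[[v1, v4], v6], v5], v3], v2]
  the word v1v6v4v2v3v5 carries sign +1 and contributes +[[[[[v1, v6], v4], v2], v3], v5]
  the word v1v6v4v2v5v3 carries sign -1 and contributes -[[[[[v1, v6], v4], v2], v5], v3]
  the word v1v6v4v3v5v2 carries sign -1 and contributes -[[[[[v1, v6], v4], v3], v5], v2]
  the word v1v6v4v5v3v2 carries sign +1 and contributes +[[[[[v1, v6], v4], v5], v3], v2]


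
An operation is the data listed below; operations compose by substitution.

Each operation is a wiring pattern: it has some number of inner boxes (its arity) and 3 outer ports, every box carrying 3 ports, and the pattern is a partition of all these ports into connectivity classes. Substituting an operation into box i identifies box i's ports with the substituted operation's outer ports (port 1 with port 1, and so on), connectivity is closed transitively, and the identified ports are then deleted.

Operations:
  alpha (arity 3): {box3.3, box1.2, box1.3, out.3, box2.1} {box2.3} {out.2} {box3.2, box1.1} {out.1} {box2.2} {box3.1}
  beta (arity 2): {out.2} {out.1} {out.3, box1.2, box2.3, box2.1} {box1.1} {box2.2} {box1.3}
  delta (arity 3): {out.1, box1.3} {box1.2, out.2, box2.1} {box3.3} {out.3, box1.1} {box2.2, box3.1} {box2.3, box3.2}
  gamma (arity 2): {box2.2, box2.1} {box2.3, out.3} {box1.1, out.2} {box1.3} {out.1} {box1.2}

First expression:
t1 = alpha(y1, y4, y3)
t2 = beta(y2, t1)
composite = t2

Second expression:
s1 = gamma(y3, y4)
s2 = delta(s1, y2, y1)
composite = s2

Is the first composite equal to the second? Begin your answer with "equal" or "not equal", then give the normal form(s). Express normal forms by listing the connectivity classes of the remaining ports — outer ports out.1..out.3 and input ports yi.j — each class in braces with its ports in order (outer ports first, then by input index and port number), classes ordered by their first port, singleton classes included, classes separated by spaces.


not equal; the first gives {out.1} {out.2} {out.3, y1.2, y1.3, y2.2, y3.3, y4.1} {y1.1, y3.2} {y2.1} {y2.3} {y3.1} {y4.2} {y4.3} and the second {out.1, y4.3} {out.2, y2.1, y3.1} {out.3} {y1.1, y2.2} {y1.2, y2.3} {y1.3} {y3.2} {y3.3} {y4.1, y4.2}


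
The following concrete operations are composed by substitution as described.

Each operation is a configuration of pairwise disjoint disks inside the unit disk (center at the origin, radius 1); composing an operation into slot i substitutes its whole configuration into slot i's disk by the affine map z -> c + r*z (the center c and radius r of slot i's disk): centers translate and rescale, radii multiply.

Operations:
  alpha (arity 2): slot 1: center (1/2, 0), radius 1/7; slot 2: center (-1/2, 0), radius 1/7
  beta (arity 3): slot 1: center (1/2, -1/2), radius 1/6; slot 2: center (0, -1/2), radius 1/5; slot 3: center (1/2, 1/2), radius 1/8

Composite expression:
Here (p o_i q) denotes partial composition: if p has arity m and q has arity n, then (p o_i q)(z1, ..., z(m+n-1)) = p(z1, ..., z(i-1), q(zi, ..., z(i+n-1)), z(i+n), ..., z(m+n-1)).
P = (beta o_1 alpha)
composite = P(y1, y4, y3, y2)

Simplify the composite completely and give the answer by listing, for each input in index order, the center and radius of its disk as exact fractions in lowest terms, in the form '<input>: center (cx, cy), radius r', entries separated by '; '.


y1: center (7/12, -1/2), radius 1/42; y2: center (1/2, 1/2), radius 1/8; y3: center (0, -1/2), radius 1/5; y4: center (5/12, -1/2), radius 1/42


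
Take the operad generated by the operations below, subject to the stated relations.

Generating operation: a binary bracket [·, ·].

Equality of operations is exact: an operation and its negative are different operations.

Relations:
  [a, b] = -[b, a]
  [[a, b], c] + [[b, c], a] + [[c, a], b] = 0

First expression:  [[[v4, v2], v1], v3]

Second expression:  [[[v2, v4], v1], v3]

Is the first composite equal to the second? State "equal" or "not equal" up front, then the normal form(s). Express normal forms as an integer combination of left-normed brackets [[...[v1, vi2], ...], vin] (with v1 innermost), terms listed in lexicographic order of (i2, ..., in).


not equal; first: [[[v1, v2], v4], v3] - [[[v1, v4], v2], v3]; second: -[[[v1, v2], v4], v3] + [[[v1, v4], v2], v3]

The first composite normalizes to [[[v1, v2], v4], v3] - [[[v1, v4], v2], v3]
The second composite normalizes to -[[[v1, v2], v4], v3] + [[[v1, v4], v2], v3]
They disagree, so not equal.


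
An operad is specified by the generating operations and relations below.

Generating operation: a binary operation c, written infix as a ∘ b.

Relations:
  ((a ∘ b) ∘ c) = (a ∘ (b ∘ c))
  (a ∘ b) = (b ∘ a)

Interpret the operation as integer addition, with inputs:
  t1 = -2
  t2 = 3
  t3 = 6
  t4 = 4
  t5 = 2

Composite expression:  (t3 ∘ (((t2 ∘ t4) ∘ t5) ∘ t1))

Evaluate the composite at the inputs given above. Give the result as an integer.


(t2 ∘ t4) = 7
((t2 ∘ t4) ∘ t5) = 9
(((t2 ∘ t4) ∘ t5) ∘ t1) = 7
(t3 ∘ (((t2 ∘ t4) ∘ t5) ∘ t1)) = 13

13


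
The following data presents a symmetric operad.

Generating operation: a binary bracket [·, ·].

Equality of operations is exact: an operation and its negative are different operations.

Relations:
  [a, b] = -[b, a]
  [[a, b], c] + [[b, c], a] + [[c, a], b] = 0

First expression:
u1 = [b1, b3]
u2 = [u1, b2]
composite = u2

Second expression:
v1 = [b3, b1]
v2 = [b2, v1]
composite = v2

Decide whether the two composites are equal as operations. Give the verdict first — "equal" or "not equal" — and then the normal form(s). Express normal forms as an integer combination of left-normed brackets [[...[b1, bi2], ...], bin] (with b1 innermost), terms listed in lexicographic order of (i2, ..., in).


The first composite normalizes to [[b1, b3], b2]
The second composite normalizes to [[b1, b3], b2]
The forms coincide; equal.

equal — both sides give [[b1, b3], b2]


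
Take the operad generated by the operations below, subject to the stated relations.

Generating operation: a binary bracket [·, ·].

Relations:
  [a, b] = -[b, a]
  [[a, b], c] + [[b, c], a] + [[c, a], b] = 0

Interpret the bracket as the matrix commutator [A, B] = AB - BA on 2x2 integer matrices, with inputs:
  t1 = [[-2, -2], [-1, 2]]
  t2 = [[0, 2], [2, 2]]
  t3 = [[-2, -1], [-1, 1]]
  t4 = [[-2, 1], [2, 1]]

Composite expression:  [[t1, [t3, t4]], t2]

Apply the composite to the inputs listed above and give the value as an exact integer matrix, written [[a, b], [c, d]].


[[-36, -56], [20, 36]]

[t3, t4] = [[-1, -6], [9, 1]]
[t1, [t3, t4]] = [[-24, 20], [38, 24]]
[[t1, [t3, t4]], t2] = [[-36, -56], [20, 36]]


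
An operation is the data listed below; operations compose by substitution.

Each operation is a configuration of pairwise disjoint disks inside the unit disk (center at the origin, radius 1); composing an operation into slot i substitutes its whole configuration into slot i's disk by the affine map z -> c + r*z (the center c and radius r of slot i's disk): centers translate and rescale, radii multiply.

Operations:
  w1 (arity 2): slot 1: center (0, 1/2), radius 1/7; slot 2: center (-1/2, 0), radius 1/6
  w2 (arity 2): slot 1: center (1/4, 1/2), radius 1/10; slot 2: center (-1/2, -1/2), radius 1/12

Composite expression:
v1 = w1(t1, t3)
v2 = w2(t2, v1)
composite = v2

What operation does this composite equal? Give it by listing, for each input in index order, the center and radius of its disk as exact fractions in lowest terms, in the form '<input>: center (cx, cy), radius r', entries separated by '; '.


t1: center (-1/2, -11/24), radius 1/84; t2: center (1/4, 1/2), radius 1/10; t3: center (-13/24, -1/2), radius 1/72

Only the slot chain above each t matters under w2; compose those maps.
input t2: composing its 1 substitution step yields center (1/4, 1/2), radius 1/10
input t1: composing its 2 substitution steps yields center (-1/2, -11/24), radius 1/84
input t3: composing its 2 substitution steps yields center (-13/24, -1/2), radius 1/72


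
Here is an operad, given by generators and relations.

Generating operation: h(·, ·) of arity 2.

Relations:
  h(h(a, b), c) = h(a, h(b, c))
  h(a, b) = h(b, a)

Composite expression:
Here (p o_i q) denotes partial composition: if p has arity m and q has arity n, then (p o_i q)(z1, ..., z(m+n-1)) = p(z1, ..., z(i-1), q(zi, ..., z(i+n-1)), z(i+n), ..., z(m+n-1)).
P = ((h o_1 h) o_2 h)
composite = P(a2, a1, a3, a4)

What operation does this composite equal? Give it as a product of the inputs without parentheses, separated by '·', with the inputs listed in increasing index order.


a1 · a2 · a3 · a4


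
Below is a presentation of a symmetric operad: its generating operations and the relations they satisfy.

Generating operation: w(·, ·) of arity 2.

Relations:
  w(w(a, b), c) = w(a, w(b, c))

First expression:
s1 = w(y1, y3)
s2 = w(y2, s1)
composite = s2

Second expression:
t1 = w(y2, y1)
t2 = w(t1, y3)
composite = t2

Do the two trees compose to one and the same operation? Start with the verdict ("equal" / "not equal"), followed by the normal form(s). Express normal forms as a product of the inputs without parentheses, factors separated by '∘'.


The first expression, normalized: y2 ∘ y1 ∘ y3
The second expression, normalized: y2 ∘ y1 ∘ y3
The forms coincide; equal.

equal: each reduces to y2 ∘ y1 ∘ y3


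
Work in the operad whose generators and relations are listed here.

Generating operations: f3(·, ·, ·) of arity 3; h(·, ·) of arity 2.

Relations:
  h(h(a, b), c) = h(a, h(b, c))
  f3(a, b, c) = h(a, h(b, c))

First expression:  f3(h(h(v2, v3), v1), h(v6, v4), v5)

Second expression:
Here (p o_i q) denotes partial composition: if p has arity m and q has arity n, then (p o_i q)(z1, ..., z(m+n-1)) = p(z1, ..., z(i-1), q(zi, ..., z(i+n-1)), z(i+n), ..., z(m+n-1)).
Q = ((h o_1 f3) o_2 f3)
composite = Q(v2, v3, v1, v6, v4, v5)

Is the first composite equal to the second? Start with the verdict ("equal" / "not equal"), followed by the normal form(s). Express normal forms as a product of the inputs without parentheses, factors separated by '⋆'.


equal — both sides give v2 ⋆ v3 ⋆ v1 ⋆ v6 ⋆ v4 ⋆ v5

The first expression, normalized: v2 ⋆ v3 ⋆ v1 ⋆ v6 ⋆ v4 ⋆ v5
The second expression, normalized: v2 ⋆ v3 ⋆ v1 ⋆ v6 ⋆ v4 ⋆ v5
The normal forms match — equal.


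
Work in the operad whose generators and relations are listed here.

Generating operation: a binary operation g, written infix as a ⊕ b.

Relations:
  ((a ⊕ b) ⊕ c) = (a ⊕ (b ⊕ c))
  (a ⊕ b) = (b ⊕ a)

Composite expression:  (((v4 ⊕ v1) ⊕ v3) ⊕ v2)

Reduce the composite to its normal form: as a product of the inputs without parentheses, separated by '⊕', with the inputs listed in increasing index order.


v1 ⊕ v2 ⊕ v3 ⊕ v4


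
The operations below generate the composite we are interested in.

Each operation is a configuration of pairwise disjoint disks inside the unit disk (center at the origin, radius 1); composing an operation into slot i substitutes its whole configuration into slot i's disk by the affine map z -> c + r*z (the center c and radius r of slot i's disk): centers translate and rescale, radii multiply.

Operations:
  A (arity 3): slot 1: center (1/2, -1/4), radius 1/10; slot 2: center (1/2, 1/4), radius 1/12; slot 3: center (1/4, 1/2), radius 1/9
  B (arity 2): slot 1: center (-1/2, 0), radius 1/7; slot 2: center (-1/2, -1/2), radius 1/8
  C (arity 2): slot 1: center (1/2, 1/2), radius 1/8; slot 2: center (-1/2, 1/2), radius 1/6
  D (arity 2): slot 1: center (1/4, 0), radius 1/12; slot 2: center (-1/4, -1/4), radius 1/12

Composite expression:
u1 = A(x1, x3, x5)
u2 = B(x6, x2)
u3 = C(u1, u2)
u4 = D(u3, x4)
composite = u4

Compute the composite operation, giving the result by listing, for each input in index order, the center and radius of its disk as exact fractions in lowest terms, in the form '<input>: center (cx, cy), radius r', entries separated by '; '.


x1: center (19/64, 5/128), radius 1/960; x2: center (29/144, 5/144), radius 1/576; x3: center (19/64, 17/384), radius 1/1152; x4: center (-1/4, -1/4), radius 1/12; x5: center (113/384, 3/64), radius 1/864; x6: center (29/144, 1/24), radius 1/504

Nesting under D composes maps z -> c + r*z down each x-path.
x1: after 3 affine steps, its disk has center (19/64, 5/128), radius 1/960
x3: after 3 affine steps, its disk has center (19/64, 17/384), radius 1/1152
x5: after 3 affine steps, its disk has center (113/384, 3/64), radius 1/864
x6: after 3 affine steps, its disk has center (29/144, 1/24), radius 1/504
x2: after 3 affine steps, its disk has center (29/144, 5/144), radius 1/576
x4: after 1 affine step, its disk has center (-1/4, -1/4), radius 1/12


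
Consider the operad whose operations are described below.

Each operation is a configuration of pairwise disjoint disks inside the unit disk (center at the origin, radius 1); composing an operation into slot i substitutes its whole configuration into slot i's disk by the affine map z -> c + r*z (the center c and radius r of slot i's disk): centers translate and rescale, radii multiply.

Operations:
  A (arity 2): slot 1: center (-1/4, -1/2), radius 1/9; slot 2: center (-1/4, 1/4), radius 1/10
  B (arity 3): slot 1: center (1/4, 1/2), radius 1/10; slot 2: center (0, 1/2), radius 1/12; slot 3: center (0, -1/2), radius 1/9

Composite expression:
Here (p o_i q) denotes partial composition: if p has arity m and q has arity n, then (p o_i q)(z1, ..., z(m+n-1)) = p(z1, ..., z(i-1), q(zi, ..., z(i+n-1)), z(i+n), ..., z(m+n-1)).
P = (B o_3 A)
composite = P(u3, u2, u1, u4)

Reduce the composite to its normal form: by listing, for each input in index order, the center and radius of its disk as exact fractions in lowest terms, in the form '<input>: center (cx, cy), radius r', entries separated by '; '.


u1: center (-1/36, -5/9), radius 1/81; u2: center (0, 1/2), radius 1/12; u3: center (1/4, 1/2), radius 1/10; u4: center (-1/36, -17/36), radius 1/90

Only the slot chain above each u matters under B; compose those maps.
input u3: applying the 1 nested substitution gives center (1/4, 1/2), radius 1/10
input u2: applying the 1 nested substitution gives center (0, 1/2), radius 1/12
input u1: applying the 2 nested substitutions gives center (-1/36, -5/9), radius 1/81
input u4: applying the 2 nested substitutions gives center (-1/36, -17/36), radius 1/90


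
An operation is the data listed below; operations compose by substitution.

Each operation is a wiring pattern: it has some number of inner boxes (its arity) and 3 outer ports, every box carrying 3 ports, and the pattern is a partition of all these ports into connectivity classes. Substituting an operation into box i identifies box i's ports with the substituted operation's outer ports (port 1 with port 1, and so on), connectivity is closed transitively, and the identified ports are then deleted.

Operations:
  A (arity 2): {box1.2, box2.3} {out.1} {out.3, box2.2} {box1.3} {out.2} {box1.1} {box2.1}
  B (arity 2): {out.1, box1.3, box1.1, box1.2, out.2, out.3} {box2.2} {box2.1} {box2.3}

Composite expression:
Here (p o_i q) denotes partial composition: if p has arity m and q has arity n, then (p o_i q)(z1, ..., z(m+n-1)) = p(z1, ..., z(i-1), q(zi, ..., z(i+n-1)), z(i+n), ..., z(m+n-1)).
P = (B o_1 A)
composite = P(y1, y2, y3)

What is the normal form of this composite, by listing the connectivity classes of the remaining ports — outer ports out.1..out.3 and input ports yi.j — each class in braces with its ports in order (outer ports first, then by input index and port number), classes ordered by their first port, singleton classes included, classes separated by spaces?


{out.1, out.2, out.3, y2.2} {y1.1} {y1.2, y2.3} {y1.3} {y2.1} {y3.1} {y3.2} {y3.3}

Substituting into B glues patterns; closure does the rest.
A over (y1, y2) gives {out.1} {out.2} {out.3, y2.2} {y1.1} {y1.2, y2.3} {y1.3} {y2.1}, out.j being that stage's outer ports
B over (y1, y2, y3) gives {out.1, out.2, out.3, y2.2} {y1.1} {y1.2, y2.3} {y1.3} {y2.1} {y3.1} {y3.2} {y3.3}, out.j being that stage's outer ports


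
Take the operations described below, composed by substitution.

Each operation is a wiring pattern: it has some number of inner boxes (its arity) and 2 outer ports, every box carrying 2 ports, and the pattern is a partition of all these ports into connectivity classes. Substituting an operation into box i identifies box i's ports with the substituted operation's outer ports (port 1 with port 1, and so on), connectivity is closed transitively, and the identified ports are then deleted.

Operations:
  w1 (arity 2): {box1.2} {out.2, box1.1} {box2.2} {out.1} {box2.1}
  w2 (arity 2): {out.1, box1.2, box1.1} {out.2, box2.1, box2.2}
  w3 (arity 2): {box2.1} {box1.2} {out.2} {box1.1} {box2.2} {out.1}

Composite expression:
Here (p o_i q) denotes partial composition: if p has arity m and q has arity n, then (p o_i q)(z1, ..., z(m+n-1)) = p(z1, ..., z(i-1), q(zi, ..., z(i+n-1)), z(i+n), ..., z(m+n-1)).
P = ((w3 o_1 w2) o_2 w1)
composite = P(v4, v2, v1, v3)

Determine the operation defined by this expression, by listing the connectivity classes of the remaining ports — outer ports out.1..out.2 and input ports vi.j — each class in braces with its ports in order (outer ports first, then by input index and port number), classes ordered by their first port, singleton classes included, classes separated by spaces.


{out.1} {out.2} {v1.1} {v1.2} {v2.1} {v2.2} {v3.1} {v3.2} {v4.1, v4.2}


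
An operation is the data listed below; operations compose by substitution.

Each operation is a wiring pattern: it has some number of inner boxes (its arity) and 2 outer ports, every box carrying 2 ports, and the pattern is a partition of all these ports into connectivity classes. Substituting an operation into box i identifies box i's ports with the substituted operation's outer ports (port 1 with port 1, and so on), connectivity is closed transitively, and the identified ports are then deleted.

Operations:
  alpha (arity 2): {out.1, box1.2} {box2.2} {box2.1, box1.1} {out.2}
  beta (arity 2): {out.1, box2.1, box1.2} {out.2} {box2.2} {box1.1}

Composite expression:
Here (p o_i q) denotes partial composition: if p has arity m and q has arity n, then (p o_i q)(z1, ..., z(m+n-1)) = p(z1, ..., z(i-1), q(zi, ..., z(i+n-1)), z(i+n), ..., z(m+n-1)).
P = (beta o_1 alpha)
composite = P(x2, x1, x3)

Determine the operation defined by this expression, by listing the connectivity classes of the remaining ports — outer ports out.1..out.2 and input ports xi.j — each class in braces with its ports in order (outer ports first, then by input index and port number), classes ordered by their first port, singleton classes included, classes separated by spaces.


Reachability decides: close wires over beta-identified ports.
stage alpha: inputs (x2, x1), connectivity {out.1, x2.2} {out.2} {x1.1, x2.1} {x1.2}, out.j its boundary
stage beta: inputs (x2, x1, x3), connectivity {out.1, x3.1} {out.2} {x1.1, x2.1} {x1.2} {x2.2} {x3.2}, out.j its boundary

{out.1, x3.1} {out.2} {x1.1, x2.1} {x1.2} {x2.2} {x3.2}


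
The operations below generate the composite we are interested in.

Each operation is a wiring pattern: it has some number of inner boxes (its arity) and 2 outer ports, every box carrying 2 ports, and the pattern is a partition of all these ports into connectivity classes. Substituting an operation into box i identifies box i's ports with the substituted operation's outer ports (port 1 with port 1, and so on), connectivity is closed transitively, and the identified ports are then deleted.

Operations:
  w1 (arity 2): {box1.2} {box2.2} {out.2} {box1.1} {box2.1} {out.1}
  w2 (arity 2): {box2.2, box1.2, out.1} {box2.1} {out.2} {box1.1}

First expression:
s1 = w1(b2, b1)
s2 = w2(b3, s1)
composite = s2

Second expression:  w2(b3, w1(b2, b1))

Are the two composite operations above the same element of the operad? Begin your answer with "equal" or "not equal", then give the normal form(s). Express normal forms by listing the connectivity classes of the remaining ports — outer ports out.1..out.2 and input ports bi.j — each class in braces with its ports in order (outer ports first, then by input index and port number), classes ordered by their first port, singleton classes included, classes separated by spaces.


equal — both sides give {out.1, b3.2} {out.2} {b1.1} {b1.2} {b2.1} {b2.2} {b3.1}

In normal form, the first expression is {out.1, b3.2} {out.2} {b1.1} {b1.2} {b2.1} {b2.2} {b3.1}
In normal form, the second expression is {out.1, b3.2} {out.2} {b1.1} {b1.2} {b2.1} {b2.2} {b3.1}
Identical normal forms: equal.
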